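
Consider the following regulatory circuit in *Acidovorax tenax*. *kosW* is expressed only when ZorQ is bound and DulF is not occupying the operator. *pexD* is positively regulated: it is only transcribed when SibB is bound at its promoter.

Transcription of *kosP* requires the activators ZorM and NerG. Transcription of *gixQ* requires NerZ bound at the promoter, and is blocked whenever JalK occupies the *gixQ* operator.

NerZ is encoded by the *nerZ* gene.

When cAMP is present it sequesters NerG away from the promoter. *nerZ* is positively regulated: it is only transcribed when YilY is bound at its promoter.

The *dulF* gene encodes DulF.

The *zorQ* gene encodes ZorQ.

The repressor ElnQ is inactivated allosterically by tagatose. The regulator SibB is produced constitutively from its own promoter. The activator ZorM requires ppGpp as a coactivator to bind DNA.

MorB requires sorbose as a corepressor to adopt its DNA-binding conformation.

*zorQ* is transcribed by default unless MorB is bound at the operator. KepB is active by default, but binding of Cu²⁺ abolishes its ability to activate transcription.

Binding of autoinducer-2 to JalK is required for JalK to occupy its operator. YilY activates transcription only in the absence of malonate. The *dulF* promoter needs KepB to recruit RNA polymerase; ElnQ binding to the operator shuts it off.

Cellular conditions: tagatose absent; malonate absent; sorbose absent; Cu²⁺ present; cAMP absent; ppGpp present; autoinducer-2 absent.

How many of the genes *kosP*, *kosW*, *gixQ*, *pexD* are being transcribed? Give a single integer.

4

ppGpp is present, so ZorM is active.
cAMP is absent, so NerG is active.
No repressor is bound and ZorM and NerG are active, so *kosP* is transcribed.
→ *kosP* is ON.
Sorbose is absent, so MorB is inactive.
With no repressor bound, *zorQ* is transcribed.
So ZorQ is produced and active.
Tagatose is absent, so ElnQ is active.
Cu²⁺ is present, so KepB is inactive.
With repressor ElnQ bound, *dulF* is not transcribed.
So DulF is not produced.
No repressor is bound and ZorQ is active, so *kosW* is transcribed.
→ *kosW* is ON.
Autoinducer-2 is absent, so JalK is inactive.
Malonate is absent, so YilY is active.
No repressor is bound and YilY is active, so *nerZ* is transcribed.
So NerZ is produced and active.
No repressor is bound and NerZ is active, so *gixQ* is transcribed.
→ *gixQ* is ON.
SibB is produced constitutively and is active.
No repressor is bound and SibB is active, so *pexD* is transcribed.
→ *pexD* is ON.
4 of the 4 genes are transcribed.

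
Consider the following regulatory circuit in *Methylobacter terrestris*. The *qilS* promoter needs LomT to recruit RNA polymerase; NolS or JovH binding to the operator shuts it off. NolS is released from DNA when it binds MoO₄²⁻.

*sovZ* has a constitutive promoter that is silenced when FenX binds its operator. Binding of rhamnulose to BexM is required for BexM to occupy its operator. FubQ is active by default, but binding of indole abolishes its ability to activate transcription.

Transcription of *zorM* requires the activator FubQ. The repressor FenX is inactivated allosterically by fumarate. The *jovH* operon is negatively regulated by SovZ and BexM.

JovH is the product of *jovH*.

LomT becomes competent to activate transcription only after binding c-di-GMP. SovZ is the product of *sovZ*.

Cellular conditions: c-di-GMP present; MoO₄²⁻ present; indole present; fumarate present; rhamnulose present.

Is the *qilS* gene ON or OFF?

ON

MoO₄²⁻ is present, so NolS is inactive.
c-di-GMP is present, so LomT is active.
Fumarate is present, so FenX is inactive.
With no repressor bound, *sovZ* is transcribed.
So SovZ is produced and active.
Rhamnulose is present, so BexM is active.
With repressor SovZ bound, *jovH* is not transcribed.
So JovH is not produced.
No repressor is bound and LomT is active, so *qilS* is transcribed.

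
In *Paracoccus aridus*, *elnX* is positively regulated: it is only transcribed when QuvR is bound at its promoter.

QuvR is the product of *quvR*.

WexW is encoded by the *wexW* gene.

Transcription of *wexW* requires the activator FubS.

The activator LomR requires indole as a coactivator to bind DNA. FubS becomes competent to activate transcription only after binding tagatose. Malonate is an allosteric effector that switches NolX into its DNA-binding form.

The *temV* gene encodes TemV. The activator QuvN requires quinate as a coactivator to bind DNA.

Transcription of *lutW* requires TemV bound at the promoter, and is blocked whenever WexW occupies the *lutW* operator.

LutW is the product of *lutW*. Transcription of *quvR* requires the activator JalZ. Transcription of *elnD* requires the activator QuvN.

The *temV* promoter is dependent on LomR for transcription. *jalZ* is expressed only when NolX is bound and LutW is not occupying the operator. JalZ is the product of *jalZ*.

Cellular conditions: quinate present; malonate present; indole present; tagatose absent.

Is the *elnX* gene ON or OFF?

OFF

Indole is present, so LomR is active.
No repressor is bound and LomR is active, so *temV* is transcribed.
So TemV is produced and active.
Tagatose is absent, so FubS is inactive.
Required activator FubS is absent, so *wexW* is not transcribed.
So WexW is not produced.
No repressor is bound and TemV is active, so *lutW* is transcribed.
So LutW is produced and active.
Malonate is present, so NolX is active.
With repressor LutW bound, *jalZ* is not transcribed.
So JalZ is not produced.
Required activator JalZ is absent, so *quvR* is not transcribed.
So QuvR is not produced.
Required activator QuvR is absent, so *elnX* is not transcribed.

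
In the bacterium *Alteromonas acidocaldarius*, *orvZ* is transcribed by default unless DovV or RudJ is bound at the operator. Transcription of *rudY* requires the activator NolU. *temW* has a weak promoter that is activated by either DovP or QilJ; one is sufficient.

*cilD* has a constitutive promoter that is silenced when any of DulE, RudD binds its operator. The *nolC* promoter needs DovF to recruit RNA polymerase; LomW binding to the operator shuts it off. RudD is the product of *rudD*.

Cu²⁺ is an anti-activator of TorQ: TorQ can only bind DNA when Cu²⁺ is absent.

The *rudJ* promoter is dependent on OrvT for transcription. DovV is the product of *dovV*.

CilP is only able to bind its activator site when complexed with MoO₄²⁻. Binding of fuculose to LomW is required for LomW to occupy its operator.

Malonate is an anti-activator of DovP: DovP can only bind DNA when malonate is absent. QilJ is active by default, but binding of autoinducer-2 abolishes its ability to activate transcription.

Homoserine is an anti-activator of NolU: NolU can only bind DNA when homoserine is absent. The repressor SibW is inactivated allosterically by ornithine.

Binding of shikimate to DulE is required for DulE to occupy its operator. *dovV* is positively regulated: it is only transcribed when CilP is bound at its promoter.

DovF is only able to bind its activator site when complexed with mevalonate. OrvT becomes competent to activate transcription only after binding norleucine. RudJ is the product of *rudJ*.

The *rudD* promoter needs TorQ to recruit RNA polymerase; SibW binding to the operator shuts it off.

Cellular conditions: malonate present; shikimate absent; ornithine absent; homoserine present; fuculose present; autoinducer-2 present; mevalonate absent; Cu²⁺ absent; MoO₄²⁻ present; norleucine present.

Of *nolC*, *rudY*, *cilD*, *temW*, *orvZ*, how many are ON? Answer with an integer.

1

Fuculose is present, so LomW is active.
Mevalonate is absent, so DovF is inactive.
With repressor LomW bound, *nolC* is not transcribed.
→ *nolC* is OFF.
Homoserine is present, so NolU is inactive.
Required activator NolU is absent, so *rudY* is not transcribed.
→ *rudY* is OFF.
Shikimate is absent, so DulE is inactive.
Ornithine is absent, so SibW is active.
Cu²⁺ is absent, so TorQ is active.
With repressor SibW bound, *rudD* is not transcribed.
So RudD is not produced.
With no repressor bound, *cilD* is transcribed.
→ *cilD* is ON.
Malonate is present, so DovP is inactive.
Autoinducer-2 is present, so QilJ is inactive.
No activator is available at the *temW* promoter, so *temW* is not transcribed.
→ *temW* is OFF.
MoO₄²⁻ is present, so CilP is active.
No repressor is bound and CilP is active, so *dovV* is transcribed.
So DovV is produced and active.
Norleucine is present, so OrvT is active.
No repressor is bound and OrvT is active, so *rudJ* is transcribed.
So RudJ is produced and active.
With repressor DovV bound, *orvZ* is not transcribed.
→ *orvZ* is OFF.
1 of the 5 genes is transcribed.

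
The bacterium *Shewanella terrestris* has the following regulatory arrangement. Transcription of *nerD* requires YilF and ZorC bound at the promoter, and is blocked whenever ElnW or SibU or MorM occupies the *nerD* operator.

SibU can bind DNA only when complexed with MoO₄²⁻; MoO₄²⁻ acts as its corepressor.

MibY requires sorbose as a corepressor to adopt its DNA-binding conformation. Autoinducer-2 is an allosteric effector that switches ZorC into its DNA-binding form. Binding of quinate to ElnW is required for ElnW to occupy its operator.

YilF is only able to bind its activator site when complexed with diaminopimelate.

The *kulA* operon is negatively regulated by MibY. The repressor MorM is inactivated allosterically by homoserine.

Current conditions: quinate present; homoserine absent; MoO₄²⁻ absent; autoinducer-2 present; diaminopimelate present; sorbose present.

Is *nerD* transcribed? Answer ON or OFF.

OFF

Diaminopimelate is present, so YilF is active.
Quinate is present, so ElnW is active.
Autoinducer-2 is present, so ZorC is active.
MoO₄²⁻ is absent, so SibU is inactive.
Homoserine is absent, so MorM is active.
With repressor ElnW bound, *nerD* is not transcribed.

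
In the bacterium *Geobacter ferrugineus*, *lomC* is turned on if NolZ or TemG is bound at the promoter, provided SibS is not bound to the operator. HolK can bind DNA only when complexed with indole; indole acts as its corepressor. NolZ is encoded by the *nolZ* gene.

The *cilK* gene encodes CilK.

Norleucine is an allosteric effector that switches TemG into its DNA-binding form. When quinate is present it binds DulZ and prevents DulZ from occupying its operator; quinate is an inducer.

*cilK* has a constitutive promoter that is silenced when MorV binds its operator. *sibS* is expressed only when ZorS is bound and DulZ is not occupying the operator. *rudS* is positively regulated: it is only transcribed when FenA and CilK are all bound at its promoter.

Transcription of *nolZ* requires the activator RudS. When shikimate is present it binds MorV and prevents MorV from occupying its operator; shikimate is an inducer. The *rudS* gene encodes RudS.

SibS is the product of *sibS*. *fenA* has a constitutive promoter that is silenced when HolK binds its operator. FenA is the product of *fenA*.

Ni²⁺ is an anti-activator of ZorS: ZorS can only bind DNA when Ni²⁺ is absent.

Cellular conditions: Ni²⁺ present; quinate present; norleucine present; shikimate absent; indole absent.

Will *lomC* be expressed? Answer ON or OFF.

Indole is absent, so HolK is inactive.
With no repressor bound, *fenA* is transcribed.
So FenA is produced and active.
Shikimate is absent, so MorV is active.
With repressor MorV bound, *cilK* is not transcribed.
So CilK is not produced.
Required activator CilK is absent, so *rudS* is not transcribed.
So RudS is not produced.
Required activator RudS is absent, so *nolZ* is not transcribed.
So NolZ is not produced.
Norleucine is present, so TemG is active.
Ni²⁺ is present, so ZorS is inactive.
Quinate is present, so DulZ is inactive.
Required activator ZorS is absent, so *sibS* is not transcribed.
So SibS is not produced.
Activator TemG is present, so *lomC* is transcribed.

ON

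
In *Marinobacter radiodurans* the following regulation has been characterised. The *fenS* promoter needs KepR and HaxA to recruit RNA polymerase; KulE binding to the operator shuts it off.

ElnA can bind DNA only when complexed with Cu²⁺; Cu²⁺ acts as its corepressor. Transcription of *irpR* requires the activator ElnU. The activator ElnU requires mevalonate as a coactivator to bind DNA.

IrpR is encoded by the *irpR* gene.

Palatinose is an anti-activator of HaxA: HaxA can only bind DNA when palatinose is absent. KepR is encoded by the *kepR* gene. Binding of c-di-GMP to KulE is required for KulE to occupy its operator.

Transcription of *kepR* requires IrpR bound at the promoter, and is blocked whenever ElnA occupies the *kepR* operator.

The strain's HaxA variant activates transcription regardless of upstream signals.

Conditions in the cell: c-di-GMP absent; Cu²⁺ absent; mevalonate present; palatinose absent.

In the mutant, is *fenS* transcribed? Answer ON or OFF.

Mevalonate is present, so ElnU is active.
No repressor is bound and ElnU is active, so *irpR* is transcribed.
So IrpR is produced and active.
Cu²⁺ is absent, so ElnA is inactive.
No repressor is bound and IrpR is active, so *kepR* is transcribed.
So KepR is produced and active.
c-di-GMP is absent, so KulE is inactive.
HaxA is constitutively active in this strain.
No repressor is bound and KepR and HaxA are active, so *fenS* is transcribed.

ON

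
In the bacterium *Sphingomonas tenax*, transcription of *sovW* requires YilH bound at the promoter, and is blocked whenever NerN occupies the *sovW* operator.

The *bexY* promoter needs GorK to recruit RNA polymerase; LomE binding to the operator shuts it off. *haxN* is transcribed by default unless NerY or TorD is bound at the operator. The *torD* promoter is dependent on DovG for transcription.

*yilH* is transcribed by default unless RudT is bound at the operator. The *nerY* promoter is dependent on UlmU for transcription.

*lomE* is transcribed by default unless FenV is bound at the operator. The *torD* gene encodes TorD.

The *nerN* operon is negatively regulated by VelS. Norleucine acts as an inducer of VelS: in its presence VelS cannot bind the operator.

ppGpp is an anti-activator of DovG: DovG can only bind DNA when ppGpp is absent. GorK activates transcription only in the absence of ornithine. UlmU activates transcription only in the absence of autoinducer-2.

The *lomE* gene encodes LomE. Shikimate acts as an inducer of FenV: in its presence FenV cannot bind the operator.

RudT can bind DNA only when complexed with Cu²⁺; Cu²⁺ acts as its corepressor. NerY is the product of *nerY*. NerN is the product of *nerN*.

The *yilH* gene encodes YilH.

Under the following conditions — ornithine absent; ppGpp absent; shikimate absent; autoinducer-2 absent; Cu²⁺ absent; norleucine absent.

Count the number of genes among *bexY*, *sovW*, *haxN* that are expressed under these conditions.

Ornithine is absent, so GorK is active.
Shikimate is absent, so FenV is active.
With repressor FenV bound, *lomE* is not transcribed.
So LomE is not produced.
No repressor is bound and GorK is active, so *bexY* is transcribed.
→ *bexY* is ON.
Cu²⁺ is absent, so RudT is inactive.
With no repressor bound, *yilH* is transcribed.
So YilH is produced and active.
Norleucine is absent, so VelS is active.
With repressor VelS bound, *nerN* is not transcribed.
So NerN is not produced.
No repressor is bound and YilH is active, so *sovW* is transcribed.
→ *sovW* is ON.
Autoinducer-2 is absent, so UlmU is active.
No repressor is bound and UlmU is active, so *nerY* is transcribed.
So NerY is produced and active.
ppGpp is absent, so DovG is active.
No repressor is bound and DovG is active, so *torD* is transcribed.
So TorD is produced and active.
With repressor NerY bound, *haxN* is not transcribed.
→ *haxN* is OFF.
2 of the 3 genes are transcribed.

2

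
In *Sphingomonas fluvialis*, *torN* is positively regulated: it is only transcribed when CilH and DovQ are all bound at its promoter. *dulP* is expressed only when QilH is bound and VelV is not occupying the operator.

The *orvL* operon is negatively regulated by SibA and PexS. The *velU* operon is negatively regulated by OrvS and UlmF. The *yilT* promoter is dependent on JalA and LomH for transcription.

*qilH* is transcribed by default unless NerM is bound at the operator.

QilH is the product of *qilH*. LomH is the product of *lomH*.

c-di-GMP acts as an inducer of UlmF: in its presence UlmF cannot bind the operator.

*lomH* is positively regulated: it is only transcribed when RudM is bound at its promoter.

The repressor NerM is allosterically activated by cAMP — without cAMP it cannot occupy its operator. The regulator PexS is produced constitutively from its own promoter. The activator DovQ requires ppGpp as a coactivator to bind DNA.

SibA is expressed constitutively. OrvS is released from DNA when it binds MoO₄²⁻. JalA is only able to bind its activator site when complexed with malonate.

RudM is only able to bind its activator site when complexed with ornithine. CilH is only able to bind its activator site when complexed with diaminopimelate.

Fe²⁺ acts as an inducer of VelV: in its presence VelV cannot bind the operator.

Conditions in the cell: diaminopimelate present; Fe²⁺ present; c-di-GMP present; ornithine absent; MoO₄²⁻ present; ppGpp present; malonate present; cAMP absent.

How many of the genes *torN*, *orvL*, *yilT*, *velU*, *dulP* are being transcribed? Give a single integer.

3

Diaminopimelate is present, so CilH is active.
ppGpp is present, so DovQ is active.
No repressor is bound and CilH and DovQ are active, so *torN* is transcribed.
→ *torN* is ON.
SibA is produced constitutively and is active.
PexS is produced constitutively and is active.
With repressor SibA bound, *orvL* is not transcribed.
→ *orvL* is OFF.
Malonate is present, so JalA is active.
Ornithine is absent, so RudM is inactive.
Required activator RudM is absent, so *lomH* is not transcribed.
So LomH is not produced.
Required activator LomH is absent, so *yilT* is not transcribed.
→ *yilT* is OFF.
MoO₄²⁻ is present, so OrvS is inactive.
c-di-GMP is present, so UlmF is inactive.
With no repressor bound, *velU* is transcribed.
→ *velU* is ON.
cAMP is absent, so NerM is inactive.
With no repressor bound, *qilH* is transcribed.
So QilH is produced and active.
Fe²⁺ is present, so VelV is inactive.
No repressor is bound and QilH is active, so *dulP* is transcribed.
→ *dulP* is ON.
3 of the 5 genes are transcribed.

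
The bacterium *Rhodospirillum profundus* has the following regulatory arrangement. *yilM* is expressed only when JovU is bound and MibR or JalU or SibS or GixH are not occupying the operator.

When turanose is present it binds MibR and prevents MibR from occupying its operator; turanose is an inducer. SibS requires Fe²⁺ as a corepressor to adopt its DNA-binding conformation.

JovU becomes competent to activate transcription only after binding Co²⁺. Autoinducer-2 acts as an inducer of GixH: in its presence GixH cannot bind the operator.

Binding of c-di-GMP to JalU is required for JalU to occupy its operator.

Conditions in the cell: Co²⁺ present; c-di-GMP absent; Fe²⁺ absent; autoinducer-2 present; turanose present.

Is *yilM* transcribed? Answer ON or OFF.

Turanose is present, so MibR is inactive.
c-di-GMP is absent, so JalU is inactive.
Co²⁺ is present, so JovU is active.
Fe²⁺ is absent, so SibS is inactive.
Autoinducer-2 is present, so GixH is inactive.
No repressor is bound and JovU is active, so *yilM* is transcribed.

ON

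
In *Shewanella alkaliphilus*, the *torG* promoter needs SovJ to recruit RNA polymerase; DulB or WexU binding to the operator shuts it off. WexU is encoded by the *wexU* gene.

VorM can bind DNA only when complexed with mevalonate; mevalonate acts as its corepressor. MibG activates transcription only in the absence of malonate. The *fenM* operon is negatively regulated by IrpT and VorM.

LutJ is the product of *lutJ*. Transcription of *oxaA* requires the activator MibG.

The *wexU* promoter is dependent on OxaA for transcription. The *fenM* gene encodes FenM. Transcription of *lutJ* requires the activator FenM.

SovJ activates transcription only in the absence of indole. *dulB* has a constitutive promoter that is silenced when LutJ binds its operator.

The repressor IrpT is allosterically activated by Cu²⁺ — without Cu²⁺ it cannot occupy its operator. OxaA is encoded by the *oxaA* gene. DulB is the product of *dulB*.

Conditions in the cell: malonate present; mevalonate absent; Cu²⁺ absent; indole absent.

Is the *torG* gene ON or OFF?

ON

Indole is absent, so SovJ is active.
Cu²⁺ is absent, so IrpT is inactive.
Mevalonate is absent, so VorM is inactive.
With no repressor bound, *fenM* is transcribed.
So FenM is produced and active.
No repressor is bound and FenM is active, so *lutJ* is transcribed.
So LutJ is produced and active.
With repressor LutJ bound, *dulB* is not transcribed.
So DulB is not produced.
Malonate is present, so MibG is inactive.
Required activator MibG is absent, so *oxaA* is not transcribed.
So OxaA is not produced.
Required activator OxaA is absent, so *wexU* is not transcribed.
So WexU is not produced.
No repressor is bound and SovJ is active, so *torG* is transcribed.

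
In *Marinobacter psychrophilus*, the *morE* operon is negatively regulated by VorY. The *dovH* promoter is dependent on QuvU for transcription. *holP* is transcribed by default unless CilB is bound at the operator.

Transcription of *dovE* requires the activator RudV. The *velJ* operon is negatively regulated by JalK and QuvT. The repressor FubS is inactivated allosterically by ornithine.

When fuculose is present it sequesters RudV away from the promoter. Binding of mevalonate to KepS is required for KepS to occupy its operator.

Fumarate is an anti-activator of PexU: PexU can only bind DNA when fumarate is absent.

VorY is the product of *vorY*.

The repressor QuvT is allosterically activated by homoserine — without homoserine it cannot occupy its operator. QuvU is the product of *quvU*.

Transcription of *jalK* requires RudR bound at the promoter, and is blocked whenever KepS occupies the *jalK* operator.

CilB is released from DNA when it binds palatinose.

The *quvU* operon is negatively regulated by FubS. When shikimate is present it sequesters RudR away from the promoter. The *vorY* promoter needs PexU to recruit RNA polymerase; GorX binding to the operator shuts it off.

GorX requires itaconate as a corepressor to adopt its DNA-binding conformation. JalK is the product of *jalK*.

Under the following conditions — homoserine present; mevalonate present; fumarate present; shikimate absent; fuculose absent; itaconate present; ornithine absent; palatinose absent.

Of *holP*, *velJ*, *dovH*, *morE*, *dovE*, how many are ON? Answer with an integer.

2

Palatinose is absent, so CilB is active.
With repressor CilB bound, *holP* is not transcribed.
→ *holP* is OFF.
Mevalonate is present, so KepS is active.
Shikimate is absent, so RudR is active.
With repressor KepS bound, *jalK* is not transcribed.
So JalK is not produced.
Homoserine is present, so QuvT is active.
With repressor QuvT bound, *velJ* is not transcribed.
→ *velJ* is OFF.
Ornithine is absent, so FubS is active.
With repressor FubS bound, *quvU* is not transcribed.
So QuvU is not produced.
Required activator QuvU is absent, so *dovH* is not transcribed.
→ *dovH* is OFF.
Itaconate is present, so GorX is active.
Fumarate is present, so PexU is inactive.
With repressor GorX bound, *vorY* is not transcribed.
So VorY is not produced.
With no repressor bound, *morE* is transcribed.
→ *morE* is ON.
Fuculose is absent, so RudV is active.
No repressor is bound and RudV is active, so *dovE* is transcribed.
→ *dovE* is ON.
2 of the 5 genes are transcribed.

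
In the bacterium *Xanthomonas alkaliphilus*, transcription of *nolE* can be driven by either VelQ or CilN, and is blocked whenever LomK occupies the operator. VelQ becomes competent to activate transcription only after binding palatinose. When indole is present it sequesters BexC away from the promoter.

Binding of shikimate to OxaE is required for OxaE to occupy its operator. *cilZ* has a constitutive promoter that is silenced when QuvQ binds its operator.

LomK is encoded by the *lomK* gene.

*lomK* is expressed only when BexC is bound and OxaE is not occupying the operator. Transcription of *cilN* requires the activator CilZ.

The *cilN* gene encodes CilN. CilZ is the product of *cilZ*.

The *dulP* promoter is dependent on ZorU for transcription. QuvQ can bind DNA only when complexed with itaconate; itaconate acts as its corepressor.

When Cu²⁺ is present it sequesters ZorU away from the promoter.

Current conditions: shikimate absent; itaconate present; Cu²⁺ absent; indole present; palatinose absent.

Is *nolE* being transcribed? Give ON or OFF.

Palatinose is absent, so VelQ is inactive.
Indole is present, so BexC is inactive.
Shikimate is absent, so OxaE is inactive.
Required activator BexC is absent, so *lomK* is not transcribed.
So LomK is not produced.
Itaconate is present, so QuvQ is active.
With repressor QuvQ bound, *cilZ* is not transcribed.
So CilZ is not produced.
Required activator CilZ is absent, so *cilN* is not transcribed.
So CilN is not produced.
No activator is available at the *nolE* promoter, so *nolE* is not transcribed.

OFF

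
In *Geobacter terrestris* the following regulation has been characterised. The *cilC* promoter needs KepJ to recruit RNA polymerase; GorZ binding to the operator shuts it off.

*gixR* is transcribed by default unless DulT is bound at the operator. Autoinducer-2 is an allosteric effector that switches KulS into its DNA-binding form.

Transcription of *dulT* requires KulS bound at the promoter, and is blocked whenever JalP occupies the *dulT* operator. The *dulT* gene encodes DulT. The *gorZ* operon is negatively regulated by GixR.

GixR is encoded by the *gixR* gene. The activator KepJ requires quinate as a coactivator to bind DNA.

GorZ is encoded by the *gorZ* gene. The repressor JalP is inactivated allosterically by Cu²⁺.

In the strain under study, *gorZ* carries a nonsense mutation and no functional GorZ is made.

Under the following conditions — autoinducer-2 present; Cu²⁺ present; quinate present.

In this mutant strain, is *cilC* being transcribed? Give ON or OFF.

Quinate is present, so KepJ is active.
GorZ is non-functional in this strain, so it has no effect.
No repressor is bound and KepJ is active, so *cilC* is transcribed.

ON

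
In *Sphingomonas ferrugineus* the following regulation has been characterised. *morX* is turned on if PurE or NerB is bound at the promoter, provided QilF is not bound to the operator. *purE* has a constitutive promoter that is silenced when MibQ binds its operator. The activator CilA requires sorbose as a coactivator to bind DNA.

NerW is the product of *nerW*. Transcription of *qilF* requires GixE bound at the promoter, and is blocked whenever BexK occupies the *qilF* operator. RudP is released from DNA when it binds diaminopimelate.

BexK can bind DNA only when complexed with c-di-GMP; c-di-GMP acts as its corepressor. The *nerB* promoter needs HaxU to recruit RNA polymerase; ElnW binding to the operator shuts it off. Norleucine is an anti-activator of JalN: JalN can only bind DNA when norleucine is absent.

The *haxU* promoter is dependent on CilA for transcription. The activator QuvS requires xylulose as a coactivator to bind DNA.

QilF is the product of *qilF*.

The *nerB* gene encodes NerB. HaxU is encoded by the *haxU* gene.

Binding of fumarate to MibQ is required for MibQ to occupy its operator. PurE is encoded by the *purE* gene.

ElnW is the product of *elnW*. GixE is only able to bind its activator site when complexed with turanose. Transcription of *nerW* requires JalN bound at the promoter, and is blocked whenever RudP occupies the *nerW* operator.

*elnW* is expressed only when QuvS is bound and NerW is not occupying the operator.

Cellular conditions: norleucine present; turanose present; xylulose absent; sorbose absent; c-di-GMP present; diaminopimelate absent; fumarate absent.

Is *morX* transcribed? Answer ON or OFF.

Turanose is present, so GixE is active.
c-di-GMP is present, so BexK is active.
With repressor BexK bound, *qilF* is not transcribed.
So QilF is not produced.
Fumarate is absent, so MibQ is inactive.
With no repressor bound, *purE* is transcribed.
So PurE is produced and active.
Diaminopimelate is absent, so RudP is active.
Norleucine is present, so JalN is inactive.
With repressor RudP bound, *nerW* is not transcribed.
So NerW is not produced.
Xylulose is absent, so QuvS is inactive.
Required activator QuvS is absent, so *elnW* is not transcribed.
So ElnW is not produced.
Sorbose is absent, so CilA is inactive.
Required activator CilA is absent, so *haxU* is not transcribed.
So HaxU is not produced.
Required activator HaxU is absent, so *nerB* is not transcribed.
So NerB is not produced.
Activator PurE is present, so *morX* is transcribed.

ON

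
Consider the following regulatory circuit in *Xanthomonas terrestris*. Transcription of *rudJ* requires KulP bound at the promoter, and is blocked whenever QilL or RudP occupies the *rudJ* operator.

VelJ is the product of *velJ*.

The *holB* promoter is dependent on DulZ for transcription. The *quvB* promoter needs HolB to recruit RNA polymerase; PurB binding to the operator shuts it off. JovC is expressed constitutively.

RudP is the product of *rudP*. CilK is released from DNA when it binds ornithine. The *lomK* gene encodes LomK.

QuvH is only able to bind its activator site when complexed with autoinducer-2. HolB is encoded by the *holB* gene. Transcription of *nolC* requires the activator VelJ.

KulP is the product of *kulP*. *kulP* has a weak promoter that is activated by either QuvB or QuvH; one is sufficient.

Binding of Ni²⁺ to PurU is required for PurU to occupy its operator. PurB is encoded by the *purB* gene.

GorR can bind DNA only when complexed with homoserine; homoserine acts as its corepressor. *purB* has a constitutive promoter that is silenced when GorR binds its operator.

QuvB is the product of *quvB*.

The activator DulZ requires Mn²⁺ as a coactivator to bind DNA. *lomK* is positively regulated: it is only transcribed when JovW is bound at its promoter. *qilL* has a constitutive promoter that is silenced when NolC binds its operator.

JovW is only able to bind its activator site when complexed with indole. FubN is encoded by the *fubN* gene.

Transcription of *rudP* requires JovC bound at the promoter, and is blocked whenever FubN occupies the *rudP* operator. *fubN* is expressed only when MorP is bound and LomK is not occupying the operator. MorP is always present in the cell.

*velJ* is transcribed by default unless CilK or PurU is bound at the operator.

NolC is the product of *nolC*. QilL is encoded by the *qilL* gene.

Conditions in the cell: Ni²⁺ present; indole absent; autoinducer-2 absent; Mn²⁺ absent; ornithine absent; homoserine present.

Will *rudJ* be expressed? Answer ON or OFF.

OFF

Homoserine is present, so GorR is active.
With repressor GorR bound, *purB* is not transcribed.
So PurB is not produced.
Mn²⁺ is absent, so DulZ is inactive.
Required activator DulZ is absent, so *holB* is not transcribed.
So HolB is not produced.
Required activator HolB is absent, so *quvB* is not transcribed.
So QuvB is not produced.
Autoinducer-2 is absent, so QuvH is inactive.
No activator is available at the *kulP* promoter, so *kulP* is not transcribed.
So KulP is not produced.
Ornithine is absent, so CilK is active.
Ni²⁺ is present, so PurU is active.
With repressor CilK bound, *velJ* is not transcribed.
So VelJ is not produced.
Required activator VelJ is absent, so *nolC* is not transcribed.
So NolC is not produced.
With no repressor bound, *qilL* is transcribed.
So QilL is produced and active.
JovC is produced constitutively and is active.
MorP is produced constitutively and is active.
Indole is absent, so JovW is inactive.
Required activator JovW is absent, so *lomK* is not transcribed.
So LomK is not produced.
No repressor is bound and MorP is active, so *fubN* is transcribed.
So FubN is produced and active.
With repressor FubN bound, *rudP* is not transcribed.
So RudP is not produced.
With repressor QilL bound, *rudJ* is not transcribed.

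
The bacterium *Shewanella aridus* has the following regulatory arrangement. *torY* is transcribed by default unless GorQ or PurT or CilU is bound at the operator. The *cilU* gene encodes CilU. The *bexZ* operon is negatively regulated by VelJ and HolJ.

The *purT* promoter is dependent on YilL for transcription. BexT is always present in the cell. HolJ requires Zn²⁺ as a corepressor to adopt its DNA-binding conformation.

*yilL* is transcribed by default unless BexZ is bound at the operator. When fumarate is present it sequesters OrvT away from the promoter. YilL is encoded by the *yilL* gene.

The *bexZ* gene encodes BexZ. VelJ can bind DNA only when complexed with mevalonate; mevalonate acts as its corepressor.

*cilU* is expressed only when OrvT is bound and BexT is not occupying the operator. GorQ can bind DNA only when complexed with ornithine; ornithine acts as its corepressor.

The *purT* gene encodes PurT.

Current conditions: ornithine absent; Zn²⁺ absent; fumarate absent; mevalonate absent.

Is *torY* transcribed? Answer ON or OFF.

ON

Ornithine is absent, so GorQ is inactive.
Mevalonate is absent, so VelJ is inactive.
Zn²⁺ is absent, so HolJ is inactive.
With no repressor bound, *bexZ* is transcribed.
So BexZ is produced and active.
With repressor BexZ bound, *yilL* is not transcribed.
So YilL is not produced.
Required activator YilL is absent, so *purT* is not transcribed.
So PurT is not produced.
BexT is produced constitutively and is active.
Fumarate is absent, so OrvT is active.
With repressor BexT bound, *cilU* is not transcribed.
So CilU is not produced.
With no repressor bound, *torY* is transcribed.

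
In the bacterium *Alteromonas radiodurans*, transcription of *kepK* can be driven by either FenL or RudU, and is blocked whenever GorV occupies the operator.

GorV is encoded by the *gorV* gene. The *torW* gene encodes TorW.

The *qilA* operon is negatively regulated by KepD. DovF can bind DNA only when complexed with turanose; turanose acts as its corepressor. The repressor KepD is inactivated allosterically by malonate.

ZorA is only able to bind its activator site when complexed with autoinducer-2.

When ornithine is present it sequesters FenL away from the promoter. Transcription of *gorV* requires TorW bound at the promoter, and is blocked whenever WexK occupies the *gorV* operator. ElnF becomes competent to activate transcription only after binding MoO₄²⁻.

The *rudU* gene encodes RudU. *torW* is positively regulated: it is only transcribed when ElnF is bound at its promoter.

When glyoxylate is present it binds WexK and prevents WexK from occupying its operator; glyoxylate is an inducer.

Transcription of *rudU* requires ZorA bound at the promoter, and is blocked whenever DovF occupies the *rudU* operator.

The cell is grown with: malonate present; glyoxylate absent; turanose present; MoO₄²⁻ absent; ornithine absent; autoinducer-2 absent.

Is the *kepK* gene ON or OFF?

ON

Ornithine is absent, so FenL is active.
Autoinducer-2 is absent, so ZorA is inactive.
Turanose is present, so DovF is active.
With repressor DovF bound, *rudU* is not transcribed.
So RudU is not produced.
Glyoxylate is absent, so WexK is active.
MoO₄²⁻ is absent, so ElnF is inactive.
Required activator ElnF is absent, so *torW* is not transcribed.
So TorW is not produced.
With repressor WexK bound, *gorV* is not transcribed.
So GorV is not produced.
Activator FenL is present, so *kepK* is transcribed.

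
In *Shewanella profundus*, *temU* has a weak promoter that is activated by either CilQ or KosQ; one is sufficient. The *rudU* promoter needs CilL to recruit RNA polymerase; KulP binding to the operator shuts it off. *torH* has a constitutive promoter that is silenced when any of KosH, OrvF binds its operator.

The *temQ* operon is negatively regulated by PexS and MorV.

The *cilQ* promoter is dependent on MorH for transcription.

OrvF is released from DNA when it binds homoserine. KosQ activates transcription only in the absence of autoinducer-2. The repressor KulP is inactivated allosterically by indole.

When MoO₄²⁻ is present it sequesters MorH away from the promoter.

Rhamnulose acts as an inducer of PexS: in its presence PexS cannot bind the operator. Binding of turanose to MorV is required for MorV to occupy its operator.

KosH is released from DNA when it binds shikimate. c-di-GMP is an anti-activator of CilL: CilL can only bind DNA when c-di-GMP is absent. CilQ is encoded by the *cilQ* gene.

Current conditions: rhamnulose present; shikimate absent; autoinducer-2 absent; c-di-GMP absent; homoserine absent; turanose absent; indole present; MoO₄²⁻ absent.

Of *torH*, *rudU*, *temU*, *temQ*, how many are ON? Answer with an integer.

Shikimate is absent, so KosH is active.
Homoserine is absent, so OrvF is active.
With repressor KosH bound, *torH* is not transcribed.
→ *torH* is OFF.
Indole is present, so KulP is inactive.
c-di-GMP is absent, so CilL is active.
No repressor is bound and CilL is active, so *rudU* is transcribed.
→ *rudU* is ON.
MoO₄²⁻ is absent, so MorH is active.
No repressor is bound and MorH is active, so *cilQ* is transcribed.
So CilQ is produced and active.
Autoinducer-2 is absent, so KosQ is active.
Activator CilQ is present, so *temU* is transcribed.
→ *temU* is ON.
Rhamnulose is present, so PexS is inactive.
Turanose is absent, so MorV is inactive.
With no repressor bound, *temQ* is transcribed.
→ *temQ* is ON.
3 of the 4 genes are transcribed.

3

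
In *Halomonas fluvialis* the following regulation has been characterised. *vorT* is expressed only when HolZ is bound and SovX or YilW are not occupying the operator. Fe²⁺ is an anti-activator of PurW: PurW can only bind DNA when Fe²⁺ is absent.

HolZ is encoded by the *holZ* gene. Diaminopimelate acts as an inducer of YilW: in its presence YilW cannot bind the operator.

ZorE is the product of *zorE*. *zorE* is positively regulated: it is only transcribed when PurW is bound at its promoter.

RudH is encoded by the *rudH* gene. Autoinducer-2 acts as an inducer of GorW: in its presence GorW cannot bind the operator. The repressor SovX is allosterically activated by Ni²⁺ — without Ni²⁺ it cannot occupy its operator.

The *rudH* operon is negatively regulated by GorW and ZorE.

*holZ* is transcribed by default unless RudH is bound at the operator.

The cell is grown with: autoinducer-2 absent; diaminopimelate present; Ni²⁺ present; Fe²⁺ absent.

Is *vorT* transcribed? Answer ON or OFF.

OFF

Autoinducer-2 is absent, so GorW is active.
Fe²⁺ is absent, so PurW is active.
No repressor is bound and PurW is active, so *zorE* is transcribed.
So ZorE is produced and active.
With repressor GorW bound, *rudH* is not transcribed.
So RudH is not produced.
With no repressor bound, *holZ* is transcribed.
So HolZ is produced and active.
Ni²⁺ is present, so SovX is active.
Diaminopimelate is present, so YilW is inactive.
With repressor SovX bound, *vorT* is not transcribed.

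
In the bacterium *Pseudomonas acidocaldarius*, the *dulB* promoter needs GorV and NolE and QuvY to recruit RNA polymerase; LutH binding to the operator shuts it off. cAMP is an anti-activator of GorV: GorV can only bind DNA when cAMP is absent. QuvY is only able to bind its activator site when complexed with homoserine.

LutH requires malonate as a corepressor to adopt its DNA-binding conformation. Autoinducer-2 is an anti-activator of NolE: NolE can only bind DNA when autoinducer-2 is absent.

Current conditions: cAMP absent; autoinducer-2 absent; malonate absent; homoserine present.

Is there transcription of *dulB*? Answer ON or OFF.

cAMP is absent, so GorV is active.
Malonate is absent, so LutH is inactive.
Autoinducer-2 is absent, so NolE is active.
Homoserine is present, so QuvY is active.
No repressor is bound and GorV and NolE and QuvY are active, so *dulB* is transcribed.

ON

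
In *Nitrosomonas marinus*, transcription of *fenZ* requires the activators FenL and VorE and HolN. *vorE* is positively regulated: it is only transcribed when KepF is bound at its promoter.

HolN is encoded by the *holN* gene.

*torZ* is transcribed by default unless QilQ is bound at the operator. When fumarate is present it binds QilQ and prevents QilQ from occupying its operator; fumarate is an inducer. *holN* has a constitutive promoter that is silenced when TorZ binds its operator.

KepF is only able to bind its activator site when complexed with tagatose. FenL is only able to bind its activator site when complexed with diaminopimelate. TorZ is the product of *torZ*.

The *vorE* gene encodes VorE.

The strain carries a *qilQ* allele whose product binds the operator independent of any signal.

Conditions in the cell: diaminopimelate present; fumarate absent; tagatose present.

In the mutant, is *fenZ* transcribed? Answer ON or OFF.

Diaminopimelate is present, so FenL is active.
Tagatose is present, so KepF is active.
No repressor is bound and KepF is active, so *vorE* is transcribed.
So VorE is produced and active.
QilQ is constitutively active in this strain.
With repressor QilQ bound, *torZ* is not transcribed.
So TorZ is not produced.
With no repressor bound, *holN* is transcribed.
So HolN is produced and active.
No repressor is bound and FenL and VorE and HolN are active, so *fenZ* is transcribed.

ON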